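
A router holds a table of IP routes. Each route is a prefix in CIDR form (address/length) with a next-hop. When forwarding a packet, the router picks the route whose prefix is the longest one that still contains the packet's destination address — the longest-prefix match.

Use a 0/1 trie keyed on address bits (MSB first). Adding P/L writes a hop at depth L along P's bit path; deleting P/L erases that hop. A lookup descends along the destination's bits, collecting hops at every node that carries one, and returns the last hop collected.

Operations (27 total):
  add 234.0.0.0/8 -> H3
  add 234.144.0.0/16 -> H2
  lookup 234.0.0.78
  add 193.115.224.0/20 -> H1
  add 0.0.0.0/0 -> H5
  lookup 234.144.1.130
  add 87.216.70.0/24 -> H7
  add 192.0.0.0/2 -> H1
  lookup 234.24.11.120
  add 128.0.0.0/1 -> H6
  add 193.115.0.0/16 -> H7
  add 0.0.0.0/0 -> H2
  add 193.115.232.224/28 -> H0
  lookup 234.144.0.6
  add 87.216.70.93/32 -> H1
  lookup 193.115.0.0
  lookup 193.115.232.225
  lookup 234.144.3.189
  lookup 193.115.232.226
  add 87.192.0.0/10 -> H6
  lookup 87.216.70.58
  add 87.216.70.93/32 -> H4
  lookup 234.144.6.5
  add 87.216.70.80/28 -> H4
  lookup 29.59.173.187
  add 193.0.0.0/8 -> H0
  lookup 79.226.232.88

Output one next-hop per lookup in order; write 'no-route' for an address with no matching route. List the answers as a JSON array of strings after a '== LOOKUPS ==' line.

Process each operation:
  add 234.0.0.0/8 -> H3 at depth 8
  add 234.144.0.0/16 -> H2 at depth 16
  Q 234.0.0.78: descend 11101010 ; hops seen [H3] ; pick H3
  add 193.115.224.0/20 -> H1 at depth 20
  add 0.0.0.0/0 -> H5 at depth 0
  Q 234.144.1.130: descend 1110101010010000 ; hops seen [H5,H3,H2] ; pick H2
  add 87.216.70.0/24 -> H7 at depth 24
  add 192.0.0.0/2 -> H1 at depth 2
  Q 234.24.11.120: descend 11101010 ; hops seen [H5,H1,H3] ; pick H3
  add 128.0.0.0/1 -> H6 at depth 1
  add 193.115.0.0/16 -> H7 at depth 16
  add 0.0.0.0/0 -> H2 at depth 0
  add 193.115.232.224/28 -> H0 at depth 28
  Q 234.144.0.6: descend 1110101010010000 ; hops seen [H2,H6,H1,H3,H2] ; pick H2
  add 87.216.70.93/32 -> H1 at depth 32
  Q 193.115.0.0: descend 1100000101110011 ; hops seen [H2,H6,H1,H7] ; pick H7
  Q 193.115.232.225: descend 1100000101110011111010001110 ; hops seen [H2,H6,H1,H7,H1,H0] ; pick H0
  Q 234.144.3.189: descend 1110101010010000 ; hops seen [H2,H6,H1,H3,H2] ; pick H2
  Q 193.115.232.226: descend 1100000101110011111010001110 ; hops seen [H2,H6,H1,H7,H1,H0] ; pick H0
  add 87.192.0.0/10 -> H6 at depth 10
  Q 87.216.70.58: descend 0101011111011000010001100 ; hops seen [H2,H6,H7] ; pick H7
  add 87.216.70.93/32 -> H4 at depth 32
  Q 234.144.6.5: descend 1110101010010000 ; hops seen [H2,H6,H1,H3,H2] ; pick H2
  add 87.216.70.80/28 -> H4 at depth 28
  Q 29.59.173.187: descend 0 ; hops seen [H2] ; pick H2
  add 193.0.0.0/8 -> H0 at depth 8
  Q 79.226.232.88: descend 010 ; hops seen [H2] ; pick H2

== LOOKUPS ==
["H3","H2","H3","H2","H7","H0","H2","H0","H7","H2","H2","H2"]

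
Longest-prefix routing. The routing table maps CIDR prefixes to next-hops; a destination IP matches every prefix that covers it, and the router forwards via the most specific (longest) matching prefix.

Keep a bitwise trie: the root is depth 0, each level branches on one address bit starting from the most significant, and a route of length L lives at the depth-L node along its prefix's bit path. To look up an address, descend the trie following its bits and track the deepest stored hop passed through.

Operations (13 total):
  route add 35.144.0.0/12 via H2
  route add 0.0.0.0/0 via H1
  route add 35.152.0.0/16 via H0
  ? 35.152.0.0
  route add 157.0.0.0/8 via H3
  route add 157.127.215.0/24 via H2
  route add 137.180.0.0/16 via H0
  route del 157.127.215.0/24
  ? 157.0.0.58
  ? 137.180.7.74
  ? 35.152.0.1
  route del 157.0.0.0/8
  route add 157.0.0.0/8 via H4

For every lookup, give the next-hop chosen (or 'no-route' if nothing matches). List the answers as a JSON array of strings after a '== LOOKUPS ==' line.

Trace:
  add 35.144.0.0/12 -> H2 at depth 12
  add 0.0.0.0/0 -> H1 at depth 0
  add 35.152.0.0/16 -> H0 at depth 16
  Q 35.152.0.0: descend 0010001110011000 ; hops seen [H1,H2,H0] ; pick H0
  add 157.0.0.0/8 -> H3 at depth 8
  add 157.127.215.0/24 -> H2 at depth 24
  add 137.180.0.0/16 -> H0 at depth 16
  del 157.127.215.0/24 (clear depth 24)
  Q 157.0.0.58: descend 100111010 ; hops seen [H1,H3] ; pick H3
  Q 137.180.7.74: descend 1000100110110100 ; hops seen [H1,H0] ; pick H0
  Q 35.152.0.1: descend 0010001110011000 ; hops seen [H1,H2,H0] ; pick H0
  del 157.0.0.0/8 (clear depth 8)
  add 157.0.0.0/8 -> H4 at depth 8

== LOOKUPS ==
["H0","H3","H0","H0"]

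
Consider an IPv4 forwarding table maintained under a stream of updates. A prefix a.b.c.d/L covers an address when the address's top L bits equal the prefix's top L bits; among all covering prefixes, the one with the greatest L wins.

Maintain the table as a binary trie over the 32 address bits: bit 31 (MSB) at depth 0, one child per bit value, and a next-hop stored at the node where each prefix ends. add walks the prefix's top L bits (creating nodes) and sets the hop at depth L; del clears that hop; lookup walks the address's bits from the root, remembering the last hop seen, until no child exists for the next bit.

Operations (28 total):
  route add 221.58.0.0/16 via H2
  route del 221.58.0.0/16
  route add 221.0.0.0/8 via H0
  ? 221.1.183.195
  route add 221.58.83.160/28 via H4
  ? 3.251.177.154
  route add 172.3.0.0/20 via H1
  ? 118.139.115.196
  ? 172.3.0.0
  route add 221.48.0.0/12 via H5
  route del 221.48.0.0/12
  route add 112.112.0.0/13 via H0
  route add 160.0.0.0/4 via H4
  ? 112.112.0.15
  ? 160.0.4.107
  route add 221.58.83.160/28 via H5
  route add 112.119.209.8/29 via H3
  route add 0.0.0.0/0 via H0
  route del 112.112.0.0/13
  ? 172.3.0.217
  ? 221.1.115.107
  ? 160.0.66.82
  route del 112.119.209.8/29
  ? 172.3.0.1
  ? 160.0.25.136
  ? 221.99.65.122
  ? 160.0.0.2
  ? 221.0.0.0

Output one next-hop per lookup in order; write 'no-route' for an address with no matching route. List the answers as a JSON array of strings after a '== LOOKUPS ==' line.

Apply in order:
  add 221.58.0.0/16 -> H2 at depth 16
  del 221.58.0.0/16 (clear depth 16)
  add 221.0.0.0/8 -> H0 at depth 8
  Q 221.1.183.195: descend 1101110100 ; hops seen [H0] ; pick H0
  add 221.58.83.160/28 -> H4 at depth 28
  Q 3.251.177.154: descend ε ; hops seen [∅] ; pick no-route
  add 172.3.0.0/20 -> H1 at depth 20
  Q 118.139.115.196: descend ε ; hops seen [∅] ; pick no-route
  Q 172.3.0.0: descend 10101100000000110000 ; hops seen [H1] ; pick H1
  add 221.48.0.0/12 -> H5 at depth 12
  del 221.48.0.0/12 (clear depth 12)
  add 112.112.0.0/13 -> H0 at depth 13
  add 160.0.0.0/4 -> H4 at depth 4
  Q 112.112.0.15: descend 0111000001110 ; hops seen [H0] ; pick H0
  Q 160.0.4.107: descend 1010 ; hops seen [H4] ; pick H4
  add 221.58.83.160/28 -> H5 at depth 28
  add 112.119.209.8/29 -> H3 at depth 29
  add 0.0.0.0/0 -> H0 at depth 0
  del 112.112.0.0/13 (clear depth 13)
  Q 172.3.0.217: descend 10101100000000110000 ; hops seen [H0,H4,H1] ; pick H1
  Q 221.1.115.107: descend 1101110100 ; hops seen [H0,H0] ; pick H0
  Q 160.0.66.82: descend 1010 ; hops seen [H0,H4] ; pick H4
  del 112.119.209.8/29 (clear depth 29)
  Q 172.3.0.1: descend 10101100000000110000 ; hops seen [H0,H4,H1] ; pick H1
  Q 160.0.25.136: descend 1010 ; hops seen [H0,H4] ; pick H4
  Q 221.99.65.122: descend 110111010 ; hops seen [H0,H0] ; pick H0
  Q 160.0.0.2: descend 1010 ; hops seen [H0,H4] ; pick H4
  Q 221.0.0.0: descend 1101110100 ; hops seen [H0,H0] ; pick H0

== LOOKUPS ==
["H0","no-route","no-route","H1","H0","H4","H1","H0","H4","H1","H4","H0","H4","H0"]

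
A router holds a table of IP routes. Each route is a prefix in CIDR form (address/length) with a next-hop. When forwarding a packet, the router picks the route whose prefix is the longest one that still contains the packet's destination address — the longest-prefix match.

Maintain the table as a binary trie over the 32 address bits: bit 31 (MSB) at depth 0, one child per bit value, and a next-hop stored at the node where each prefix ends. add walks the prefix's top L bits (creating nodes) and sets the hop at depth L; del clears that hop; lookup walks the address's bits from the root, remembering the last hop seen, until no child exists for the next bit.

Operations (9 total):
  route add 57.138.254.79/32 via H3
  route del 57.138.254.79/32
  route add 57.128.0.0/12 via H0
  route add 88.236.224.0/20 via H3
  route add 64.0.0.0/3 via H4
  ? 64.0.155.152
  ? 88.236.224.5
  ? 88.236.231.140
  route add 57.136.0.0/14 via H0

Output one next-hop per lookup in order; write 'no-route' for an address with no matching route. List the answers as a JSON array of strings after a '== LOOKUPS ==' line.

Apply in order:
  add 57.138.254.79/32 -> H3 at depth 32
  - 57.138.254.79/32 clear@32
  add 57.128.0.0/12 -> H0 at depth 12
  add 88.236.224.0/20 -> H3 at depth 20
  add 64.0.0.0/3 -> H4 at depth 3
  Q 64.0.155.152: descend 010 ; hops seen [H4] ; pick H4
  Q 88.236.224.5: descend 01011000111011001110 ; hops seen [H4,H3] ; pick H3
  Q 88.236.231.140: descend 01011000111011001110 ; hops seen [H4,H3] ; pick H3
  add 57.136.0.0/14 -> H0 at depth 14

== LOOKUPS ==
["H4","H3","H3"]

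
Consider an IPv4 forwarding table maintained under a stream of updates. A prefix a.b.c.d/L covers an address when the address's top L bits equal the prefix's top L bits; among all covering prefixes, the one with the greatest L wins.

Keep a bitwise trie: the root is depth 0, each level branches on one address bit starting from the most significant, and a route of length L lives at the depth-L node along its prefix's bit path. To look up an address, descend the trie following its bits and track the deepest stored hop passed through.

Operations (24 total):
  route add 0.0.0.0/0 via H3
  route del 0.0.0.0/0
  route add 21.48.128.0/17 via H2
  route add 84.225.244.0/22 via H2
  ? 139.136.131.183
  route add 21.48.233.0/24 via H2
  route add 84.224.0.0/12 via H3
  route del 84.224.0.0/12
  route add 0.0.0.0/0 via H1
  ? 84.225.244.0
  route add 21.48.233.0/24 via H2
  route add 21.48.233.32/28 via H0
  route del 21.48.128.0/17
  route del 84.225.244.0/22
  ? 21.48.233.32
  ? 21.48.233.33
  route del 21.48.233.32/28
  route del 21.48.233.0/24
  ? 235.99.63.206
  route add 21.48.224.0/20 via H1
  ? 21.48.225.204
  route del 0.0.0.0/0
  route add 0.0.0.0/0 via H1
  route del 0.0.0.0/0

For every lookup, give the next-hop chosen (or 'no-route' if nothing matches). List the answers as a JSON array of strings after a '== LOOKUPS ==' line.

Apply in order:
  + 0.0.0.0/0 (H3) depth=0
  - 0.0.0.0/0 clear@0
  + 21.48.128.0/17 (H2) depth=17
  + 84.225.244.0/22 (H2) depth=22
  ? 139.136.131.183  path d0:-  best=no-route
  + 21.48.233.0/24 (H2) depth=24
  + 84.224.0.0/12 (H3) depth=12
  - 84.224.0.0/12 clear@12
  + 0.0.0.0/0 (H1) depth=0
  ? 84.225.244.0  path d0:H1→d1:-→d2:-→d3:-→d4:-→d5:-→d6:-→d7:-→d8:-→d9:-→d10:-→d11:-→d12:-→d13:-→d14:-→d15:-→d16:-→d17:-→d18:-→d19:-→d20:-→d21:-→d22:H2  best=H2
  + 21.48.233.0/24 (H2) depth=24
  + 21.48.233.32/28 (H0) depth=28
  - 21.48.128.0/17 clear@17
  - 84.225.244.0/22 clear@22
  ? 21.48.233.32  path d0:H1→d1:-→d2:-→d3:-→d4:-→d5:-→d6:-→d7:-→d8:-→d9:-→d10:-→d11:-→d12:-→d13:-→d14:-→d15:-→d16:-→d17:-→d18:-→d19:-→d20:-→d21:-→d22:-→d23:-→d24:H2→d25:-→d26:-→d27:-→d28:H0  best=H0
  ? 21.48.233.33  path d0:H1→d1:-→d2:-→d3:-→d4:-→d5:-→d6:-→d7:-→d8:-→d9:-→d10:-→d11:-→d12:-→d13:-→d14:-→d15:-→d16:-→d17:-→d18:-→d19:-→d20:-→d21:-→d22:-→d23:-→d24:H2→d25:-→d26:-→d27:-→d28:H0  best=H0
  - 21.48.233.32/28 clear@28
  - 21.48.233.0/24 clear@24
  ? 235.99.63.206  path d0:H1  best=H1
  + 21.48.224.0/20 (H1) depth=20
  ? 21.48.225.204  path d0:H1→d1:-→d2:-→d3:-→d4:-→d5:-→d6:-→d7:-→d8:-→d9:-→d10:-→d11:-→d12:-→d13:-→d14:-→d15:-→d16:-→d17:-→d18:-→d19:-→d20:H1  best=H1
  - 0.0.0.0/0 clear@0
  + 0.0.0.0/0 (H1) depth=0
  - 0.0.0.0/0 clear@0

== LOOKUPS ==
["no-route","H2","H0","H0","H1","H1"]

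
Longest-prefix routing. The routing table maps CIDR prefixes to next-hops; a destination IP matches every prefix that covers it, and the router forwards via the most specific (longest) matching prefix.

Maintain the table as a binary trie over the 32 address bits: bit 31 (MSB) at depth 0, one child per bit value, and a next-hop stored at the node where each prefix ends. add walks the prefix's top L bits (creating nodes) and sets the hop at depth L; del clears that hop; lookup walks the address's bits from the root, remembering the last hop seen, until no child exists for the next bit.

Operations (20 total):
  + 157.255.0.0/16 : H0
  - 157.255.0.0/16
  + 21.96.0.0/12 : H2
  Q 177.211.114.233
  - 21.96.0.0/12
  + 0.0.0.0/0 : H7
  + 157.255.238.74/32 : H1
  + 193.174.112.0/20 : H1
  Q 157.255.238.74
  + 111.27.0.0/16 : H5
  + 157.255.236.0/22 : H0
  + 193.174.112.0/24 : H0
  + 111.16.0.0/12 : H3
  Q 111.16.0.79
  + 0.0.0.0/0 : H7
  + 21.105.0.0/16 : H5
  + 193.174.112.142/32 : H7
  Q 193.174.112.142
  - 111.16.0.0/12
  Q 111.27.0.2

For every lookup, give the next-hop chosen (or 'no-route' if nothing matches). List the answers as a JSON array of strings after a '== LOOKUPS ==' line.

Process each operation:
  + 157.255.0.0/16 (H0) depth=16
  del 157.255.0.0/16 (clear depth 16)
  + 21.96.0.0/12 (H2) depth=12
  ? 177.211.114.233  path d0:-→d1:-→d2:-  best=no-route
  del 21.96.0.0/12 (clear depth 12)
  + 0.0.0.0/0 (H7) depth=0
  + 157.255.238.74/32 (H1) depth=32
  + 193.174.112.0/20 (H1) depth=20
  ? 157.255.238.74  path d0:H7→d1:-→d2:-→d3:-→d4:-→d5:-→d6:-→d7:-→d8:-→d9:-→d10:-→d11:-→d12:-→d13:-→d14:-→d15:-→d16:-→d17:-→d18:-→d19:-→d20:-→d21:-→d22:-→d23:-→d24:-→d25:-→d26:-→d27:-→d28:-→d29:-→d30:-→d31:-→d32:H1  best=H1
  + 111.27.0.0/16 (H5) depth=16
  + 157.255.236.0/22 (H0) depth=22
  + 193.174.112.0/24 (H0) depth=24
  + 111.16.0.0/12 (H3) depth=12
  ? 111.16.0.79  path d0:H7→d1:-→d2:-→d3:-→d4:-→d5:-→d6:-→d7:-→d8:-→d9:-→d10:-→d11:-→d12:H3  best=H3
  + 0.0.0.0/0 (H7) depth=0
  + 21.105.0.0/16 (H5) depth=16
  + 193.174.112.142/32 (H7) depth=32
  ? 193.174.112.142  path d0:H7→d1:-→d2:-→d3:-→d4:-→d5:-→d6:-→d7:-→d8:-→d9:-→d10:-→d11:-→d12:-→d13:-→d14:-→d15:-→d16:-→d17:-→d18:-→d19:-→d20:H1→d21:-→d22:-→d23:-→d24:H0→d25:-→d26:-→d27:-→d28:-→d29:-→d30:-→d31:-→d32:H7  best=H7
  del 111.16.0.0/12 (clear depth 12)
  ? 111.27.0.2  path d0:H7→d1:-→d2:-→d3:-→d4:-→d5:-→d6:-→d7:-→d8:-→d9:-→d10:-→d11:-→d12:-→d13:-→d14:-→d15:-→d16:H5  best=H5

== LOOKUPS ==
["no-route","H1","H3","H7","H5"]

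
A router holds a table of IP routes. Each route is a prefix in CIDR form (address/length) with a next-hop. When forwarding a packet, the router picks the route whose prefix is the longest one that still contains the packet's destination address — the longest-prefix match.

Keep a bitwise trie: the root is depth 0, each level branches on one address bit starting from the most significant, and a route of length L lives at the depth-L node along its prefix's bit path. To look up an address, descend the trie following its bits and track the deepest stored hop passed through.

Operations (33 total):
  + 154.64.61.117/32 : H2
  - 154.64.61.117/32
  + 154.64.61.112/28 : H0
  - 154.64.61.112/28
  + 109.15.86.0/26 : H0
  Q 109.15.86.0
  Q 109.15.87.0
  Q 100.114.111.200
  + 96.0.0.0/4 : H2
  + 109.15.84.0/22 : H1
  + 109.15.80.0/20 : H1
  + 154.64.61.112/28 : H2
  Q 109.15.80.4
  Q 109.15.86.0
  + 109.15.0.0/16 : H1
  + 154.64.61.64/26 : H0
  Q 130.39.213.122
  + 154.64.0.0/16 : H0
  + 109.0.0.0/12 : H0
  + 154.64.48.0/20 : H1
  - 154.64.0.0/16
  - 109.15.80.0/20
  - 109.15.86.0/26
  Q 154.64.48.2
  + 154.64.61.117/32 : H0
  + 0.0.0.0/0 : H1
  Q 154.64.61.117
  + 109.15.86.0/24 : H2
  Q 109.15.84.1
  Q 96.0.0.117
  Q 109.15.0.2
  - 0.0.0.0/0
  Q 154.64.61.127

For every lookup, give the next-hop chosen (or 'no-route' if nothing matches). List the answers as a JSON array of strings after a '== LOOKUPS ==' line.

Process each operation:
  + 154.64.61.117/32 (H2) depth=32
  - 154.64.61.117/32 clear@32
  + 154.64.61.112/28 (H0) depth=28
  - 154.64.61.112/28 clear@28
  + 109.15.86.0/26 (H0) depth=26
  ? 109.15.86.0  path d0:-→d1:-→d2:-→d3:-→d4:-→d5:-→d6:-→d7:-→d8:-→d9:-→d10:-→d11:-→d12:-→d13:-→d14:-→d15:-→d16:-→d17:-→d18:-→d19:-→d20:-→d21:-→d22:-→d23:-→d24:-→d25:-→d26:H0  best=H0
  ? 109.15.87.0  path d0:-→d1:-→d2:-→d3:-→d4:-→d5:-→d6:-→d7:-→d8:-→d9:-→d10:-→d11:-→d12:-→d13:-→d14:-→d15:-→d16:-→d17:-→d18:-→d19:-→d20:-→d21:-→d22:-→d23:-  best=no-route
  ? 100.114.111.200  path d0:-→d1:-→d2:-→d3:-→d4:-  best=no-route
  + 96.0.0.0/4 (H2) depth=4
  + 109.15.84.0/22 (H1) depth=22
  + 109.15.80.0/20 (H1) depth=20
  + 154.64.61.112/28 (H2) depth=28
  ? 109.15.80.4  path d0:-→d1:-→d2:-→d3:-→d4:H2→d5:-→d6:-→d7:-→d8:-→d9:-→d10:-→d11:-→d12:-→d13:-→d14:-→d15:-→d16:-→d17:-→d18:-→d19:-→d20:H1→d21:-  best=H1
  ? 109.15.86.0  path d0:-→d1:-→d2:-→d3:-→d4:H2→d5:-→d6:-→d7:-→d8:-→d9:-→d10:-→d11:-→d12:-→d13:-→d14:-→d15:-→d16:-→d17:-→d18:-→d19:-→d20:H1→d21:-→d22:H1→d23:-→d24:-→d25:-→d26:H0  best=H0
  + 109.15.0.0/16 (H1) depth=16
  + 154.64.61.64/26 (H0) depth=26
  ? 130.39.213.122  path d0:-→d1:-→d2:-→d3:-  best=no-route
  + 154.64.0.0/16 (H0) depth=16
  + 109.0.0.0/12 (H0) depth=12
  + 154.64.48.0/20 (H1) depth=20
  - 154.64.0.0/16 clear@16
  - 109.15.80.0/20 clear@20
  - 109.15.86.0/26 clear@26
  ? 154.64.48.2  path d0:-→d1:-→d2:-→d3:-→d4:-→d5:-→d6:-→d7:-→d8:-→d9:-→d10:-→d11:-→d12:-→d13:-→d14:-→d15:-→d16:-→d17:-→d18:-→d19:-→d20:H1  best=H1
  + 154.64.61.117/32 (H0) depth=32
  + 0.0.0.0/0 (H1) depth=0
  ? 154.64.61.117  path d0:H1→d1:-→d2:-→d3:-→d4:-→d5:-→d6:-→d7:-→d8:-→d9:-→d10:-→d11:-→d12:-→d13:-→d14:-→d15:-→d16:-→d17:-→d18:-→d19:-→d20:H1→d21:-→d22:-→d23:-→d24:-→d25:-→d26:H0→d27:-→d28:H2→d29:-→d30:-→d31:-→d32:H0  best=H0
  + 109.15.86.0/24 (H2) depth=24
  ? 109.15.84.1  path d0:H1→d1:-→d2:-→d3:-→d4:H2→d5:-→d6:-→d7:-→d8:-→d9:-→d10:-→d11:-→d12:H0→d13:-→d14:-→d15:-→d16:H1→d17:-→d18:-→d19:-→d20:-→d21:-→d22:H1  best=H1
  ? 96.0.0.117  path d0:H1→d1:-→d2:-→d3:-→d4:H2  best=H2
  ? 109.15.0.2  path d0:H1→d1:-→d2:-→d3:-→d4:H2→d5:-→d6:-→d7:-→d8:-→d9:-→d10:-→d11:-→d12:H0→d13:-→d14:-→d15:-→d16:H1→d17:-  best=H1
  - 0.0.0.0/0 clear@0
  ? 154.64.61.127  path d0:-→d1:-→d2:-→d3:-→d4:-→d5:-→d6:-→d7:-→d8:-→d9:-→d10:-→d11:-→d12:-→d13:-→d14:-→d15:-→d16:-→d17:-→d18:-→d19:-→d20:H1→d21:-→d22:-→d23:-→d24:-→d25:-→d26:H0→d27:-→d28:H2  best=H2

== LOOKUPS ==
["H0","no-route","no-route","H1","H0","no-route","H1","H0","H1","H2","H1","H2"]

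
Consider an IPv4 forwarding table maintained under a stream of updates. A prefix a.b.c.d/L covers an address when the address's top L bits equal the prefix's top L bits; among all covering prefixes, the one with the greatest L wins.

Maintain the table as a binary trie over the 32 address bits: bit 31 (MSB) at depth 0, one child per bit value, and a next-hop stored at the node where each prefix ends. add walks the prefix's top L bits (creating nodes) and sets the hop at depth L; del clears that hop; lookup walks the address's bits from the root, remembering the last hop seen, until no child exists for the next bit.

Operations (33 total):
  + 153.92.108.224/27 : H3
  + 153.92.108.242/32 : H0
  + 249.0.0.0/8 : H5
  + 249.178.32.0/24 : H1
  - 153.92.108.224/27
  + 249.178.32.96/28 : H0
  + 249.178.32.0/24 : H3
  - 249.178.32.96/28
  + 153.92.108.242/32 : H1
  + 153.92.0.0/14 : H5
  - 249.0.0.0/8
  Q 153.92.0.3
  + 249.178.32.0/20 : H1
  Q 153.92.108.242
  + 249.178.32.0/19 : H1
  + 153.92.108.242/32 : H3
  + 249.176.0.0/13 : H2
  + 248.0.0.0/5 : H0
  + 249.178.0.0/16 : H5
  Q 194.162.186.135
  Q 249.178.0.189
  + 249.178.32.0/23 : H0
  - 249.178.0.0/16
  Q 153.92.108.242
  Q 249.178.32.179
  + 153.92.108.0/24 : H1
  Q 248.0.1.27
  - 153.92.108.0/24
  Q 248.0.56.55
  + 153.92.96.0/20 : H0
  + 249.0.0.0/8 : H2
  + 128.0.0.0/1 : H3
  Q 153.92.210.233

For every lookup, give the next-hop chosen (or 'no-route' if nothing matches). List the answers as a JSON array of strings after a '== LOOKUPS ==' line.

Apply in order:
  add 153.92.108.224/27 -> H3 at depth 27
  add 153.92.108.242/32 -> H0 at depth 32
  add 249.0.0.0/8 -> H5 at depth 8
  add 249.178.32.0/24 -> H1 at depth 24
  del 153.92.108.224/27 (clear depth 27)
  add 249.178.32.96/28 -> H0 at depth 28
  add 249.178.32.0/24 -> H3 at depth 24
  del 249.178.32.96/28 (clear depth 28)
  add 153.92.108.242/32 -> H1 at depth 32
  add 153.92.0.0/14 -> H5 at depth 14
  del 249.0.0.0/8 (clear depth 8)
  lookup 153.92.0.3: bits 10011001010111000 walk d0:-→d1:-→d2:-→d3:-→d4:-→d5:-→d6:-→d7:-→d8:-→d9:-→d10:-→d11:-→d12:-→d13:-→d14:H5→d15:-→d16:-→d17:- -> H5
  add 249.178.32.0/20 -> H1 at depth 20
  lookup 153.92.108.242: bits 10011001010111000110110011110010 walk d0:-→d1:-→d2:-→d3:-→d4:-→d5:-→d6:-→d7:-→d8:-→d9:-→d10:-→d11:-→d12:-→d13:-→d14:H5→d15:-→d16:-→d17:-→d18:-→d19:-→d20:-→d21:-→d22:-→d23:-→d24:-→d25:-→d26:-→d27:-→d28:-→d29:-→d30:-→d31:-→d32:H1 -> H1
  add 249.178.32.0/19 -> H1 at depth 19
  add 153.92.108.242/32 -> H3 at depth 32
  add 249.176.0.0/13 -> H2 at depth 13
  add 248.0.0.0/5 -> H0 at depth 5
  add 249.178.0.0/16 -> H5 at depth 16
  lookup 194.162.186.135: bits 11 walk d0:-→d1:-→d2:- -> no-route
  lookup 249.178.0.189: bits 111110011011001000 walk d0:-→d1:-→d2:-→d3:-→d4:-→d5:H0→d6:-→d7:-→d8:-→d9:-→d10:-→d11:-→d12:-→d13:H2→d14:-→d15:-→d16:H5→d17:-→d18:- -> H5
  add 249.178.32.0/23 -> H0 at depth 23
  del 249.178.0.0/16 (clear depth 16)
  lookup 153.92.108.242: bits 10011001010111000110110011110010 walk d0:-→d1:-→d2:-→d3:-→d4:-→d5:-→d6:-→d7:-→d8:-→d9:-→d10:-→d11:-→d12:-→d13:-→d14:H5→d15:-→d16:-→d17:-→d18:-→d19:-→d20:-→d21:-→d22:-→d23:-→d24:-→d25:-→d26:-→d27:-→d28:-→d29:-→d30:-→d31:-→d32:H3 -> H3
  lookup 249.178.32.179: bits 111110011011001000100000 walk d0:-→d1:-→d2:-→d3:-→d4:-→d5:H0→d6:-→d7:-→d8:-→d9:-→d10:-→d11:-→d12:-→d13:H2→d14:-→d15:-→d16:-→d17:-→d18:-→d19:H1→d20:H1→d21:-→d22:-→d23:H0→d24:H3 -> H3
  add 153.92.108.0/24 -> H1 at depth 24
  lookup 248.0.1.27: bits 1111100 walk d0:-→d1:-→d2:-→d3:-→d4:-→d5:H0→d6:-→d7:- -> H0
  del 153.92.108.0/24 (clear depth 24)
  lookup 248.0.56.55: bits 1111100 walk d0:-→d1:-→d2:-→d3:-→d4:-→d5:H0→d6:-→d7:- -> H0
  add 153.92.96.0/20 -> H0 at depth 20
  add 249.0.0.0/8 -> H2 at depth 8
  add 128.0.0.0/1 -> H3 at depth 1
  lookup 153.92.210.233: bits 1001100101011100 walk d0:-→d1:H3→d2:-→d3:-→d4:-→d5:-→d6:-→d7:-→d8:-→d9:-→d10:-→d11:-→d12:-→d13:-→d14:H5→d15:-→d16:- -> H5

== LOOKUPS ==
["H5","H1","no-route","H5","H3","H3","H0","H0","H5"]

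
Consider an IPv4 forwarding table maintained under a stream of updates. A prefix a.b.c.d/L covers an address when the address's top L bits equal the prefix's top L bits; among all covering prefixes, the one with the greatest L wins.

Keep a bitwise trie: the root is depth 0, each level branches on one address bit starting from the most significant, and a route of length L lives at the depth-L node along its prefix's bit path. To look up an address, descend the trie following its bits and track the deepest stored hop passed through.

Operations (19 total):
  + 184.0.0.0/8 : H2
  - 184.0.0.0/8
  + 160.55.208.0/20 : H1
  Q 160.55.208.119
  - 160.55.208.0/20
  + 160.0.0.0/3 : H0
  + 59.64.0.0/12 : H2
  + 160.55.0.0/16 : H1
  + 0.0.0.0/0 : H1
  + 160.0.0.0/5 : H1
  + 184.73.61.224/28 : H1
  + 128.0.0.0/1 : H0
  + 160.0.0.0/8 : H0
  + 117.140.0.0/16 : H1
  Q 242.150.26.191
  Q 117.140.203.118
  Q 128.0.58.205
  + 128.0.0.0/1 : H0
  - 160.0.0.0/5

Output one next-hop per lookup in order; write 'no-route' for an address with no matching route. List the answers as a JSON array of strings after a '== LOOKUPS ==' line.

Trace:
  + 184.0.0.0/8 (H2) depth=8
  del 184.0.0.0/8 (clear depth 8)
  + 160.55.208.0/20 (H1) depth=20
  ? 160.55.208.119  path d0:-→d1:-→d2:-→d3:-→d4:-→d5:-→d6:-→d7:-→d8:-→d9:-→d10:-→d11:-→d12:-→d13:-→d14:-→d15:-→d16:-→d17:-→d18:-→d19:-→d20:H1  best=H1
  del 160.55.208.0/20 (clear depth 20)
  + 160.0.0.0/3 (H0) depth=3
  + 59.64.0.0/12 (H2) depth=12
  + 160.55.0.0/16 (H1) depth=16
  + 0.0.0.0/0 (H1) depth=0
  + 160.0.0.0/5 (H1) depth=5
  + 184.73.61.224/28 (H1) depth=28
  + 128.0.0.0/1 (H0) depth=1
  + 160.0.0.0/8 (H0) depth=8
  + 117.140.0.0/16 (H1) depth=16
  ? 242.150.26.191  path d0:H1→d1:H0  best=H0
  ? 117.140.203.118  path d0:H1→d1:-→d2:-→d3:-→d4:-→d5:-→d6:-→d7:-→d8:-→d9:-→d10:-→d11:-→d12:-→d13:-→d14:-→d15:-→d16:H1  best=H1
  ? 128.0.58.205  path d0:H1→d1:H0→d2:-  best=H0
  + 128.0.0.0/1 (H0) depth=1
  del 160.0.0.0/5 (clear depth 5)

== LOOKUPS ==
["H1","H0","H1","H0"]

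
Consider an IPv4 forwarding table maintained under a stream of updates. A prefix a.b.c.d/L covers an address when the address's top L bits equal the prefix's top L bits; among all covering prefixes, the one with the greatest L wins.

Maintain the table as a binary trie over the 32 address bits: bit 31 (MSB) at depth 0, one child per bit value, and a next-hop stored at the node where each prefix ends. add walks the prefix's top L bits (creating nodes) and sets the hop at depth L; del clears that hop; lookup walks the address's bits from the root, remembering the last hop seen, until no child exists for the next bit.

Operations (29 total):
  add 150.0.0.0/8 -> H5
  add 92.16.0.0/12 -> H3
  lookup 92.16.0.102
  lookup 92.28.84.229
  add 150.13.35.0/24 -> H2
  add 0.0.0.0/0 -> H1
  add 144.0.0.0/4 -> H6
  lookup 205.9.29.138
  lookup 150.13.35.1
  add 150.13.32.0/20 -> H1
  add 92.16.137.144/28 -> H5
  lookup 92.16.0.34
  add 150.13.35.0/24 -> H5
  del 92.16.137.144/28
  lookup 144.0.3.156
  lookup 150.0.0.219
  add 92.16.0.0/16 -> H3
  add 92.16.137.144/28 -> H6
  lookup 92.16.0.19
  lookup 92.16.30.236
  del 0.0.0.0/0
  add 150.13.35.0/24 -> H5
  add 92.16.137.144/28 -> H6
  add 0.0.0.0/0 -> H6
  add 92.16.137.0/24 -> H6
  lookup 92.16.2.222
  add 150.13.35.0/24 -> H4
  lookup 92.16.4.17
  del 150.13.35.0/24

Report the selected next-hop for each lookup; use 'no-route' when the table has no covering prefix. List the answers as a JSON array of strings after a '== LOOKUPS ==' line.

Process each operation:
  + 150.0.0.0/8 (H5) depth=8
  + 92.16.0.0/12 (H3) depth=12
  Q 92.16.0.102: descend 010111000001 ; hops seen [H3] ; pick H3
  Q 92.28.84.229: descend 010111000001 ; hops seen [H3] ; pick H3
  + 150.13.35.0/24 (H2) depth=24
  + 0.0.0.0/0 (H1) depth=0
  + 144.0.0.0/4 (H6) depth=4
  Q 205.9.29.138: descend 1 ; hops seen [H1] ; pick H1
  Q 150.13.35.1: descend 100101100000110100100011 ; hops seen [H1,H6,H5,H2] ; pick H2
  + 150.13.32.0/20 (H1) depth=20
  + 92.16.137.144/28 (H5) depth=28
  Q 92.16.0.34: descend 0101110000010000 ; hops seen [H1,H3] ; pick H3
  + 150.13.35.0/24 (H5) depth=24
  del 92.16.137.144/28 (clear depth 28)
  Q 144.0.3.156: descend 10010 ; hops seen [H1,H6] ; pick H6
  Q 150.0.0.219: descend 100101100000 ; hops seen [H1,H6,H5] ; pick H5
  + 92.16.0.0/16 (H3) depth=16
  + 92.16.137.144/28 (H6) depth=28
  Q 92.16.0.19: descend 0101110000010000 ; hops seen [H1,H3,H3] ; pick H3
  Q 92.16.30.236: descend 0101110000010000 ; hops seen [H1,H3,H3] ; pick H3
  del 0.0.0.0/0 (clear depth 0)
  + 150.13.35.0/24 (H5) depth=24
  + 92.16.137.144/28 (H6) depth=28
  + 0.0.0.0/0 (H6) depth=0
  + 92.16.137.0/24 (H6) depth=24
  Q 92.16.2.222: descend 0101110000010000 ; hops seen [H6,H3,H3] ; pick H3
  + 150.13.35.0/24 (H4) depth=24
  Q 92.16.4.17: descend 0101110000010000 ; hops seen [H6,H3,H3] ; pick H3
  del 150.13.35.0/24 (clear depth 24)

== LOOKUPS ==
["H3","H3","H1","H2","H3","H6","H5","H3","H3","H3","H3"]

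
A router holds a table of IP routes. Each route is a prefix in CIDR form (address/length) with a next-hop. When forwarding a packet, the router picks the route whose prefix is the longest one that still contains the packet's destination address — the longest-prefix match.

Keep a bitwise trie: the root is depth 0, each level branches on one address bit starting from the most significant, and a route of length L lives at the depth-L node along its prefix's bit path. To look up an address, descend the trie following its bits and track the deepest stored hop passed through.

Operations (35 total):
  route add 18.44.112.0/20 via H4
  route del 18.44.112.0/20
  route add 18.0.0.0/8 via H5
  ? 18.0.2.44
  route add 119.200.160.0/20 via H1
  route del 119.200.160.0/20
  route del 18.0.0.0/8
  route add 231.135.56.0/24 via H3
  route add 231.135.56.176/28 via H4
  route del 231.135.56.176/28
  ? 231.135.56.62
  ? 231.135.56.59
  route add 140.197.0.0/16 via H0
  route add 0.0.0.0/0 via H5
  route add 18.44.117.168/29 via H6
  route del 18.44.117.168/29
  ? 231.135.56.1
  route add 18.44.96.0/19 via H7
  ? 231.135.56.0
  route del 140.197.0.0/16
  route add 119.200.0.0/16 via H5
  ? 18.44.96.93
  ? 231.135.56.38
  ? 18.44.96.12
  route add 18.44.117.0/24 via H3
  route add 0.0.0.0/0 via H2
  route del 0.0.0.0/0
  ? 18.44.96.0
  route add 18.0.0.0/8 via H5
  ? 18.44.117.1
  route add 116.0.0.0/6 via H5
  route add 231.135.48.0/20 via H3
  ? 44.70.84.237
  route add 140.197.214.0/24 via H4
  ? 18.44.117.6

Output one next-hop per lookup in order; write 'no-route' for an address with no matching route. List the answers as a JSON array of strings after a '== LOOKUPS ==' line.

Process each operation:
  + 18.44.112.0/20 (H4) depth=20
  - 18.44.112.0/20 clear@20
  + 18.0.0.0/8 (H5) depth=8
  ? 18.0.2.44  path d0:-→d1:-→d2:-→d3:-→d4:-→d5:-→d6:-→d7:-→d8:H5→d9:-→d10:-  best=H5
  + 119.200.160.0/20 (H1) depth=20
  - 119.200.160.0/20 clear@20
  - 18.0.0.0/8 clear@8
  + 231.135.56.0/24 (H3) depth=24
  + 231.135.56.176/28 (H4) depth=28
  - 231.135.56.176/28 clear@28
  ? 231.135.56.62  path d0:-→d1:-→d2:-→d3:-→d4:-→d5:-→d6:-→d7:-→d8:-→d9:-→d10:-→d11:-→d12:-→d13:-→d14:-→d15:-→d16:-→d17:-→d18:-→d19:-→d20:-→d21:-→d22:-→d23:-→d24:H3  best=H3
  ? 231.135.56.59  path d0:-→d1:-→d2:-→d3:-→d4:-→d5:-→d6:-→d7:-→d8:-→d9:-→d10:-→d11:-→d12:-→d13:-→d14:-→d15:-→d16:-→d17:-→d18:-→d19:-→d20:-→d21:-→d22:-→d23:-→d24:H3  best=H3
  + 140.197.0.0/16 (H0) depth=16
  + 0.0.0.0/0 (H5) depth=0
  + 18.44.117.168/29 (H6) depth=29
  - 18.44.117.168/29 clear@29
  ? 231.135.56.1  path d0:H5→d1:-→d2:-→d3:-→d4:-→d5:-→d6:-→d7:-→d8:-→d9:-→d10:-→d11:-→d12:-→d13:-→d14:-→d15:-→d16:-→d17:-→d18:-→d19:-→d20:-→d21:-→d22:-→d23:-→d24:H3  best=H3
  + 18.44.96.0/19 (H7) depth=19
  ? 231.135.56.0  path d0:H5→d1:-→d2:-→d3:-→d4:-→d5:-→d6:-→d7:-→d8:-→d9:-→d10:-→d11:-→d12:-→d13:-→d14:-→d15:-→d16:-→d17:-→d18:-→d19:-→d20:-→d21:-→d22:-→d23:-→d24:H3  best=H3
  - 140.197.0.0/16 clear@16
  + 119.200.0.0/16 (H5) depth=16
  ? 18.44.96.93  path d0:H5→d1:-→d2:-→d3:-→d4:-→d5:-→d6:-→d7:-→d8:-→d9:-→d10:-→d11:-→d12:-→d13:-→d14:-→d15:-→d16:-→d17:-→d18:-→d19:H7  best=H7
  ? 231.135.56.38  path d0:H5→d1:-→d2:-→d3:-→d4:-→d5:-→d6:-→d7:-→d8:-→d9:-→d10:-→d11:-→d12:-→d13:-→d14:-→d15:-→d16:-→d17:-→d18:-→d19:-→d20:-→d21:-→d22:-→d23:-→d24:H3  best=H3
  ? 18.44.96.12  path d0:H5→d1:-→d2:-→d3:-→d4:-→d5:-→d6:-→d7:-→d8:-→d9:-→d10:-→d11:-→d12:-→d13:-→d14:-→d15:-→d16:-→d17:-→d18:-→d19:H7  best=H7
  + 18.44.117.0/24 (H3) depth=24
  + 0.0.0.0/0 (H2) depth=0
  - 0.0.0.0/0 clear@0
  ? 18.44.96.0  path d0:-→d1:-→d2:-→d3:-→d4:-→d5:-→d6:-→d7:-→d8:-→d9:-→d10:-→d11:-→d12:-→d13:-→d14:-→d15:-→d16:-→d17:-→d18:-→d19:H7  best=H7
  + 18.0.0.0/8 (H5) depth=8
  ? 18.44.117.1  path d0:-→d1:-→d2:-→d3:-→d4:-→d5:-→d6:-→d7:-→d8:H5→d9:-→d10:-→d11:-→d12:-→d13:-→d14:-→d15:-→d16:-→d17:-→d18:-→d19:H7→d20:-→d21:-→d22:-→d23:-→d24:H3  best=H3
  + 116.0.0.0/6 (H5) depth=6
  + 231.135.48.0/20 (H3) depth=20
  ? 44.70.84.237  path d0:-→d1:-→d2:-  best=no-route
  + 140.197.214.0/24 (H4) depth=24
  ? 18.44.117.6  path d0:-→d1:-→d2:-→d3:-→d4:-→d5:-→d6:-→d7:-→d8:H5→d9:-→d10:-→d11:-→d12:-→d13:-→d14:-→d15:-→d16:-→d17:-→d18:-→d19:H7→d20:-→d21:-→d22:-→d23:-→d24:H3  best=H3

== LOOKUPS ==
["H5","H3","H3","H3","H3","H7","H3","H7","H7","H3","no-route","H3"]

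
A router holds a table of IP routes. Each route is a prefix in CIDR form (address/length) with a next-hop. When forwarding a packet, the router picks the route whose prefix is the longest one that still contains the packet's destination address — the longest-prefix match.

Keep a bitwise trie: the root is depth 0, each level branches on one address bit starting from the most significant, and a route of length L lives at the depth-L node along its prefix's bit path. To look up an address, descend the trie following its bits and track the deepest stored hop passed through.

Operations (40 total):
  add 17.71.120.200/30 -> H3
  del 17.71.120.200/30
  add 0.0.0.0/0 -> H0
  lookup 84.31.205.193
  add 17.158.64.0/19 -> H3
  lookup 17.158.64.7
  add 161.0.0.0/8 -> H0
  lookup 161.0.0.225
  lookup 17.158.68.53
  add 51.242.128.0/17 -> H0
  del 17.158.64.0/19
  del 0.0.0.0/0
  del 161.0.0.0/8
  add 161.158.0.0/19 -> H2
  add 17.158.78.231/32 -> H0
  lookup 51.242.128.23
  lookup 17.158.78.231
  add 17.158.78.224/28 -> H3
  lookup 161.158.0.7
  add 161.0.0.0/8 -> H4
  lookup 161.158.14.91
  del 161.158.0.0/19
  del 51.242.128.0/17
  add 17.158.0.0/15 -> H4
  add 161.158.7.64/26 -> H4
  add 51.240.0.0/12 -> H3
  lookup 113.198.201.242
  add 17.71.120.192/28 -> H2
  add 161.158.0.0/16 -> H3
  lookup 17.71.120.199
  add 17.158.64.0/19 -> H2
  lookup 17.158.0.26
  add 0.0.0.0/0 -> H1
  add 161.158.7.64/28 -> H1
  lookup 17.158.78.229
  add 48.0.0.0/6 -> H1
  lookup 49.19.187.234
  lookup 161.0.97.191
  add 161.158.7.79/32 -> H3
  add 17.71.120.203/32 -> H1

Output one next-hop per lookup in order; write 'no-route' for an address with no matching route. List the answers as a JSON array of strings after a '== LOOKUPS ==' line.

Apply in order:
  + 17.71.120.200/30 (H3) depth=30
  del 17.71.120.200/30 (clear depth 30)
  + 0.0.0.0/0 (H0) depth=0
  ? 84.31.205.193  path d0:H0→d1:-  best=H0
  + 17.158.64.0/19 (H3) depth=19
  ? 17.158.64.7  path d0:H0→d1:-→d2:-→d3:-→d4:-→d5:-→d6:-→d7:-→d8:-→d9:-→d10:-→d11:-→d12:-→d13:-→d14:-→d15:-→d16:-→d17:-→d18:-→d19:H3  best=H3
  + 161.0.0.0/8 (H0) depth=8
  ? 161.0.0.225  path d0:H0→d1:-→d2:-→d3:-→d4:-→d5:-→d6:-→d7:-→d8:H0  best=H0
  ? 17.158.68.53  path d0:H0→d1:-→d2:-→d3:-→d4:-→d5:-→d6:-→d7:-→d8:-→d9:-→d10:-→d11:-→d12:-→d13:-→d14:-→d15:-→d16:-→d17:-→d18:-→d19:H3  best=H3
  + 51.242.128.0/17 (H0) depth=17
  del 17.158.64.0/19 (clear depth 19)
  del 0.0.0.0/0 (clear depth 0)
  del 161.0.0.0/8 (clear depth 8)
  + 161.158.0.0/19 (H2) depth=19
  + 17.158.78.231/32 (H0) depth=32
  ? 51.242.128.23  path d0:-→d1:-→d2:-→d3:-→d4:-→d5:-→d6:-→d7:-→d8:-→d9:-→d10:-→d11:-→d12:-→d13:-→d14:-→d15:-→d16:-→d17:H0  best=H0
  ? 17.158.78.231  path d0:-→d1:-→d2:-→d3:-→d4:-→d5:-→d6:-→d7:-→d8:-→d9:-→d10:-→d11:-→d12:-→d13:-→d14:-→d15:-→d16:-→d17:-→d18:-→d19:-→d20:-→d21:-→d22:-→d23:-→d24:-→d25:-→d26:-→d27:-→d28:-→d29:-→d30:-→d31:-→d32:H0  best=H0
  + 17.158.78.224/28 (H3) depth=28
  ? 161.158.0.7  path d0:-→d1:-→d2:-→d3:-→d4:-→d5:-→d6:-→d7:-→d8:-→d9:-→d10:-→d11:-→d12:-→d13:-→d14:-→d15:-→d16:-→d17:-→d18:-→d19:H2  best=H2
  + 161.0.0.0/8 (H4) depth=8
  ? 161.158.14.91  path d0:-→d1:-→d2:-→d3:-→d4:-→d5:-→d6:-→d7:-→d8:H4→d9:-→d10:-→d11:-→d12:-→d13:-→d14:-→d15:-→d16:-→d17:-→d18:-→d19:H2  best=H2
  del 161.158.0.0/19 (clear depth 19)
  del 51.242.128.0/17 (clear depth 17)
  + 17.158.0.0/15 (H4) depth=15
  + 161.158.7.64/26 (H4) depth=26
  + 51.240.0.0/12 (H3) depth=12
  ? 113.198.201.242  path d0:-→d1:-  best=no-route
  + 17.71.120.192/28 (H2) depth=28
  + 161.158.0.0/16 (H3) depth=16
  ? 17.71.120.199  path d0:-→d1:-→d2:-→d3:-→d4:-→d5:-→d6:-→d7:-→d8:-→d9:-→d10:-→d11:-→d12:-→d13:-→d14:-→d15:-→d16:-→d17:-→d18:-→d19:-→d20:-→d21:-→d22:-→d23:-→d24:-→d25:-→d26:-→d27:-→d28:H2  best=H2
  + 17.158.64.0/19 (H2) depth=19
  ? 17.158.0.26  path d0:-→d1:-→d2:-→d3:-→d4:-→d5:-→d6:-→d7:-→d8:-→d9:-→d10:-→d11:-→d12:-→d13:-→d14:-→d15:H4→d16:-→d17:-  best=H4
  + 0.0.0.0/0 (H1) depth=0
  + 161.158.7.64/28 (H1) depth=28
  ? 17.158.78.229  path d0:H1→d1:-→d2:-→d3:-→d4:-→d5:-→d6:-→d7:-→d8:-→d9:-→d10:-→d11:-→d12:-→d13:-→d14:-→d15:H4→d16:-→d17:-→d18:-→d19:H2→d20:-→d21:-→d22:-→d23:-→d24:-→d25:-→d26:-→d27:-→d28:H3→d29:-→d30:-  best=H3
  + 48.0.0.0/6 (H1) depth=6
  ? 49.19.187.234  path d0:H1→d1:-→d2:-→d3:-→d4:-→d5:-→d6:H1  best=H1
  ? 161.0.97.191  path d0:H1→d1:-→d2:-→d3:-→d4:-→d5:-→d6:-→d7:-→d8:H4  best=H4
  + 161.158.7.79/32 (H3) depth=32
  + 17.71.120.203/32 (H1) depth=32

== LOOKUPS ==
["H0","H3","H0","H3","H0","H0","H2","H2","no-route","H2","H4","H3","H1","H4"]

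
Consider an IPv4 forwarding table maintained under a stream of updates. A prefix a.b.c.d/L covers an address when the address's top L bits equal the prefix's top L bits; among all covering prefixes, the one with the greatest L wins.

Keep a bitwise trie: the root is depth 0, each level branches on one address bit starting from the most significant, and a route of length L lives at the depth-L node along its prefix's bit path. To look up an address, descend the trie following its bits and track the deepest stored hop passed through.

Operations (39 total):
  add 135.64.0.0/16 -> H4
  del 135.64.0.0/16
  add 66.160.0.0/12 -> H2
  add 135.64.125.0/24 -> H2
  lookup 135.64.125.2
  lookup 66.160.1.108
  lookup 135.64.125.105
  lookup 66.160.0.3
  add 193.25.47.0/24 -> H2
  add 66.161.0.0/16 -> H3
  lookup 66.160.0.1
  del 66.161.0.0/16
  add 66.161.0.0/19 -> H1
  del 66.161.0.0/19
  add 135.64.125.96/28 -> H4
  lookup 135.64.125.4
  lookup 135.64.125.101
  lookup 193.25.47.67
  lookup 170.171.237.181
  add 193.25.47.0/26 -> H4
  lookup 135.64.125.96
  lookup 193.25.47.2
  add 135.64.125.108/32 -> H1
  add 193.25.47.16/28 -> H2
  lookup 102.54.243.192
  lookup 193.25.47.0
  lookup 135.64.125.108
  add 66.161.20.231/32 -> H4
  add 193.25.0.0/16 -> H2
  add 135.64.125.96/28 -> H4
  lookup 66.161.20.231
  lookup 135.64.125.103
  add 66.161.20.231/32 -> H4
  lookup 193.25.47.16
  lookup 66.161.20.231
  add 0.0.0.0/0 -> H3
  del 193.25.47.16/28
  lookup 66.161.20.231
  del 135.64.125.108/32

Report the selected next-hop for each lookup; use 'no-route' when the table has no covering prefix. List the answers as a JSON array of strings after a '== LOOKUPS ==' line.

Trace:
  add 135.64.0.0/16 -> H4 at depth 16
  del 135.64.0.0/16 (clear depth 16)
  add 66.160.0.0/12 -> H2 at depth 12
  add 135.64.125.0/24 -> H2 at depth 24
  Q 135.64.125.2: descend 100001110100000001111101 ; hops seen [H2] ; pick H2
  Q 66.160.1.108: descend 010000101010 ; hops seen [H2] ; pick H2
  Q 135.64.125.105: descend 100001110100000001111101 ; hops seen [H2] ; pick H2
  Q 66.160.0.3: descend 010000101010 ; hops seen [H2] ; pick H2
  add 193.25.47.0/24 -> H2 at depth 24
  add 66.161.0.0/16 -> H3 at depth 16
  Q 66.160.0.1: descend 010000101010000 ; hops seen [H2] ; pick H2
  del 66.161.0.0/16 (clear depth 16)
  add 66.161.0.0/19 -> H1 at depth 19
  del 66.161.0.0/19 (clear depth 19)
  add 135.64.125.96/28 -> H4 at depth 28
  Q 135.64.125.4: descend 1000011101000000011111010 ; hops seen [H2] ; pick H2
  Q 135.64.125.101: descend 1000011101000000011111010110 ; hops seen [H2,H4] ; pick H4
  Q 193.25.47.67: descend 110000010001100100101111 ; hops seen [H2] ; pick H2
  Q 170.171.237.181: descend 10 ; hops seen [∅] ; pick no-route
  add 193.25.47.0/26 -> H4 at depth 26
  Q 135.64.125.96: descend 1000011101000000011111010110 ; hops seen [H2,H4] ; pick H4
  Q 193.25.47.2: descend 11000001000110010010111100 ; hops seen [H2,H4] ; pick H4
  add 135.64.125.108/32 -> H1 at depth 32
  add 193.25.47.16/28 -> H2 at depth 28
  Q 102.54.243.192: descend 01 ; hops seen [∅] ; pick no-route
  Q 193.25.47.0: descend 110000010001100100101111000 ; hops seen [H2,H4] ; pick H4
  Q 135.64.125.108: descend 10000111010000000111110101101100 ; hops seen [H2,H4,H1] ; pick H1
  add 66.161.20.231/32 -> H4 at depth 32
  add 193.25.0.0/16 -> H2 at depth 16
  add 135.64.125.96/28 -> H4 at depth 28
  Q 66.161.20.231: descend 01000010101000010001010011100111 ; hops seen [H2,H4] ; pick H4
  Q 135.64.125.103: descend 1000011101000000011111010110 ; hops seen [H2,H4] ; pick H4
  add 66.161.20.231/32 -> H4 at depth 32
  Q 193.25.47.16: descend 1100000100011001001011110001 ; hops seen [H2,H2,H4,H2] ; pick H2
  Q 66.161.20.231: descend 01000010101000010001010011100111 ; hops seen [H2,H4] ; pick H4
  add 0.0.0.0/0 -> H3 at depth 0
  del 193.25.47.16/28 (clear depth 28)
  Q 66.161.20.231: descend 01000010101000010001010011100111 ; hops seen [H3,H2,H4] ; pick H4
  del 135.64.125.108/32 (clear depth 32)

== LOOKUPS ==
["H2","H2","H2","H2","H2","H2","H4","H2","no-route","H4","H4","no-route","H4","H1","H4","H4","H2","H4","H4"]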